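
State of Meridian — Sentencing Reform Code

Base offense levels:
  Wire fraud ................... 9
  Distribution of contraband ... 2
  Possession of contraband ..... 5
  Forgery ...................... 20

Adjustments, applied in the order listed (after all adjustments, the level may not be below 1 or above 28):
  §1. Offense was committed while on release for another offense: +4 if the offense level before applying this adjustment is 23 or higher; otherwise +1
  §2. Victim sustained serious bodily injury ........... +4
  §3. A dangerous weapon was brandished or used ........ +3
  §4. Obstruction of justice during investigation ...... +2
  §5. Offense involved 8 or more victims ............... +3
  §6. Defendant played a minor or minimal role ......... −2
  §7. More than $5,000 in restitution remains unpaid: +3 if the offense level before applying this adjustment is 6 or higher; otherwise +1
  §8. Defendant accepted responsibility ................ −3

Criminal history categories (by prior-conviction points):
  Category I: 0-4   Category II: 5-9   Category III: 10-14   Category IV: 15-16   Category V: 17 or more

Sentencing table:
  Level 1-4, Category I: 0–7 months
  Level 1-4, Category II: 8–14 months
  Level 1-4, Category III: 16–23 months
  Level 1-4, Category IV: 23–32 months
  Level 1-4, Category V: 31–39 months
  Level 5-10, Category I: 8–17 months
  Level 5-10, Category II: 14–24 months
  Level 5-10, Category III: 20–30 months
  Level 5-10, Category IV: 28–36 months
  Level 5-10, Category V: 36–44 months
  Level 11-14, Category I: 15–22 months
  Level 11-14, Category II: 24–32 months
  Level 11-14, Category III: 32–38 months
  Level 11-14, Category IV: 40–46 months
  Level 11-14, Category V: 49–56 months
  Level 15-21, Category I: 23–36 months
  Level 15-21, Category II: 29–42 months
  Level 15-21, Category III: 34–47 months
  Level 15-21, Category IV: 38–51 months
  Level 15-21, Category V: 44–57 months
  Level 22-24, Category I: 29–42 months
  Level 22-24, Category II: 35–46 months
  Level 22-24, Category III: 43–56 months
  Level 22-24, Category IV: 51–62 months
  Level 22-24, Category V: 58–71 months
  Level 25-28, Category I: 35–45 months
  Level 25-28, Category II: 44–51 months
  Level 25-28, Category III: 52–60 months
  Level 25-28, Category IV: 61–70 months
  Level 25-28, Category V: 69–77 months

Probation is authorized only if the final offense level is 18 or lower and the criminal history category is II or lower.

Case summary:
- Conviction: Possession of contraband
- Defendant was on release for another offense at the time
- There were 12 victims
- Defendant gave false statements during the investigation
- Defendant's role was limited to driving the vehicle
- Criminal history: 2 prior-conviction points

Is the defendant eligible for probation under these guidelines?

Base offense level for possession of contraband: 5.
§1 applies (level before this adjustment is 5 < 23, so +1): 5 + 1 = 6.
§2 does not apply.
§3 does not apply.
§4 applies: 6 + 2 = 8.
§5 applies: 8 + 3 = 11.
§6 applies: 11 − 2 = 9.
§8 does not apply.
Final offense level: 9.
Criminal history: 2 prior points → Category I (0-4).
Level 9 falls in the 5-10 band.
Grid: Level 5-10 × Category I = 8-17 months.
Probation check: level 9 ≤ 18 and category I ≤ II → eligible.

Yes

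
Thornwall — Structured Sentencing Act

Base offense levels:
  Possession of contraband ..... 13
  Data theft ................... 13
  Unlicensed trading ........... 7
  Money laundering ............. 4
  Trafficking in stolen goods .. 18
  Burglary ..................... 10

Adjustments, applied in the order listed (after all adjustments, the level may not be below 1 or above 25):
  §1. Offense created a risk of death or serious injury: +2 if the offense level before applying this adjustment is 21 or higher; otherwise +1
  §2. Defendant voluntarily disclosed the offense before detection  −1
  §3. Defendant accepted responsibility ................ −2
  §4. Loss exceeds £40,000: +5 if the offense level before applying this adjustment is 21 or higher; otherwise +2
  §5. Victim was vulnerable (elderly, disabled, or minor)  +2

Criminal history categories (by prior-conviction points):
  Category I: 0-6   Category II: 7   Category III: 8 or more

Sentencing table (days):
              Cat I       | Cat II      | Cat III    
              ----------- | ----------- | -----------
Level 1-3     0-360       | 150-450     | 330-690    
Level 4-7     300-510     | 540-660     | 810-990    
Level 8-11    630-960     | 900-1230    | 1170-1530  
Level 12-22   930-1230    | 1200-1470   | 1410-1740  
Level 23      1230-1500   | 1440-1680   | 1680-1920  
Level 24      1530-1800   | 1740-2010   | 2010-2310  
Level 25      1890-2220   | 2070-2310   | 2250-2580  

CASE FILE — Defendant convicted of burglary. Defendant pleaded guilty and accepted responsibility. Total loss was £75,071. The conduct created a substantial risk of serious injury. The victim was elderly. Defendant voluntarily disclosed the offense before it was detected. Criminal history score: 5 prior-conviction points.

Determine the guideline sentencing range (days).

Base offense level for burglary: 10.
§1 applies (level before this adjustment is 10 < 21, so +1): 10 + 1 = 11.
§2 applies: 11 − 1 = 10.
§3 applies: 10 − 2 = 8.
§4 applies (level before this adjustment is 8 < 21, so +2): 8 + 2 = 10.
§5 applies: 10 + 2 = 12.
Final offense level: 12.
Criminal history: 5 prior points → Category I (0-6).
Level 12 falls in the 12-22 band.
Grid: Level 12-22 × Category I = 930-1230 days.

930-1230 days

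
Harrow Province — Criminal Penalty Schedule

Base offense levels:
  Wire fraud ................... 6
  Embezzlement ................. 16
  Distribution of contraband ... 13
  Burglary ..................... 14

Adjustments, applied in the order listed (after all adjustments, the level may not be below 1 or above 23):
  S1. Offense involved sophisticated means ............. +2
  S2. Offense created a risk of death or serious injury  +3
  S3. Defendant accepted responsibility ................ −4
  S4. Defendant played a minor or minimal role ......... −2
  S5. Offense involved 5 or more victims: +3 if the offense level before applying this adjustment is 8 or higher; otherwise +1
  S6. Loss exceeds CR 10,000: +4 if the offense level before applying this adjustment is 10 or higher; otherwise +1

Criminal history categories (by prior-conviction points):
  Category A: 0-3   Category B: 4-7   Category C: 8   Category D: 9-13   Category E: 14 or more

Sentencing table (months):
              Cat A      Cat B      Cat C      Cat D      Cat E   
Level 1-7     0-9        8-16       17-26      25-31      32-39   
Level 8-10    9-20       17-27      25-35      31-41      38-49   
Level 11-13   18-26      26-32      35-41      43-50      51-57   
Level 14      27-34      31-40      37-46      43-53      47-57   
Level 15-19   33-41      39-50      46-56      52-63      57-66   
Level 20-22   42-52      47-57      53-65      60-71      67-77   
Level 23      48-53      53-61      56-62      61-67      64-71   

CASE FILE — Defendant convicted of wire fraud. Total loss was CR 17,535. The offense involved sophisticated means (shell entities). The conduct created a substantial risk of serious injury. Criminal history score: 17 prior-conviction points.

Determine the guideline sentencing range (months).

Base offense level for wire fraud: 6.
S1 applies: 6 + 2 = 8.
S2 applies: 8 + 3 = 11.
S3 does not apply.
S4 does not apply.
S6 applies (level before this adjustment is 11 ≥ 10, so +4): 11 + 4 = 15.
Final offense level: 15.
Criminal history: 17 prior points → Category E (14+).
Level 15 falls in the 15-19 band.
Grid: Level 15-19 × Category E = 57-66 months.

57-66 months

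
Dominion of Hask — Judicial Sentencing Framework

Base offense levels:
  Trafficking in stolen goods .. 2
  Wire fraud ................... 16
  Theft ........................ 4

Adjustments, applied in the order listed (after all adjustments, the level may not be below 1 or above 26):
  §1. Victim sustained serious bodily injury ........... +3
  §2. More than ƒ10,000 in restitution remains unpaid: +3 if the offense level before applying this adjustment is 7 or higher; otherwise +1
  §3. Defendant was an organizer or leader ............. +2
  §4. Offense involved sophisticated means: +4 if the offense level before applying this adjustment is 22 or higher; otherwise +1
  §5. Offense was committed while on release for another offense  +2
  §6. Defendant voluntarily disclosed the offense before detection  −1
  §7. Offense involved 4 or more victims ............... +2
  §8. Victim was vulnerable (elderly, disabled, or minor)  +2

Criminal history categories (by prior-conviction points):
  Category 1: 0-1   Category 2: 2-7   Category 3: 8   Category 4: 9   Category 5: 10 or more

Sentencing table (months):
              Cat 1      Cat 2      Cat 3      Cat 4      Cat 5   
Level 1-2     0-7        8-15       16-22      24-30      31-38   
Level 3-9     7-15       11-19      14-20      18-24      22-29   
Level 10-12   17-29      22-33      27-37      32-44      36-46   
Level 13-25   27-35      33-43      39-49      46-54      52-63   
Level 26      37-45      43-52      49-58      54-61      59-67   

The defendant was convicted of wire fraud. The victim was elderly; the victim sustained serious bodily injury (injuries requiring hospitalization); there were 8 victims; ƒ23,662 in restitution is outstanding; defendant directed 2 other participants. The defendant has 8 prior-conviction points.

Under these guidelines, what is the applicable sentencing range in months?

49-58 months

Base offense level for wire fraud: 16.
§1 applies: 16 + 3 = 19.
§2 applies (level before this adjustment is 19 ≥ 7, so +3): 19 + 3 = 22.
§3 applies: 22 + 2 = 24.
§4 does not apply.
§6 does not apply.
§7 applies: 24 + 2 = 26.
§8 applies: 26 + 2 = 28.
Level 28 exceeds the maximum of 26; capped at 26.
Final offense level: 26.
Criminal history: 8 prior points → Category 3 (8).
Level 26 falls in the 26 band.
Grid: Level 26 × Category 3 = 49-58 months.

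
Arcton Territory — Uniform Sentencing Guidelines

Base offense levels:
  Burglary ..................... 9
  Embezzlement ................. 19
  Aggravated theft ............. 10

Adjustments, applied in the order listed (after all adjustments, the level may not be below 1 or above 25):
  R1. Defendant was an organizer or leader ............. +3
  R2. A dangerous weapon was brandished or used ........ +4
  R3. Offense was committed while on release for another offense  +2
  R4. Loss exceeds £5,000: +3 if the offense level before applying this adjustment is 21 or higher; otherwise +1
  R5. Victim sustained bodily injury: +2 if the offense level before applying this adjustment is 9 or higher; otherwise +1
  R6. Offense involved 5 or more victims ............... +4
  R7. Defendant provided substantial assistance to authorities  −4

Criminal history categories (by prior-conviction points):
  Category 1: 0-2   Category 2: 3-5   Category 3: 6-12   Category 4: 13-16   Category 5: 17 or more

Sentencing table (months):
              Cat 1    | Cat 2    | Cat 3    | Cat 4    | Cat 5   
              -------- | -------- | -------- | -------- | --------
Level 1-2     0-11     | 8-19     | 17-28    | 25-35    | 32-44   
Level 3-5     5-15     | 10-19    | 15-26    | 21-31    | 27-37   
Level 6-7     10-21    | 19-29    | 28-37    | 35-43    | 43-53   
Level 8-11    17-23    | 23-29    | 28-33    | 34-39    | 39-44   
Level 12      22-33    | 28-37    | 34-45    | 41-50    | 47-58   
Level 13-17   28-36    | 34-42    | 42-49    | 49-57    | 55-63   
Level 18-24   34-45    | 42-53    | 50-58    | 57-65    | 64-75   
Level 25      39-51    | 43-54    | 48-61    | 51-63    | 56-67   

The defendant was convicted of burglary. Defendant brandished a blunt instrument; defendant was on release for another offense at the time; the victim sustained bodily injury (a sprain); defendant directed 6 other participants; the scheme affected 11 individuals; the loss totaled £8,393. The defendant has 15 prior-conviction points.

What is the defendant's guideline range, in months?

Base offense level for burglary: 9.
R1 applies: 9 + 3 = 12.
R2 applies: 12 + 4 = 16.
R3 applies: 16 + 2 = 18.
R4 applies (level before this adjustment is 18 < 21, so +1): 18 + 1 = 19.
R5 applies (level before this adjustment is 19 ≥ 9, so +2): 19 + 2 = 21.
R6 applies: 21 + 4 = 25.
Final offense level: 25.
Criminal history: 15 prior points → Category 4 (13-16).
Level 25 falls in the 25 band.
Grid: Level 25 × Category 4 = 51-63 months.

51-63 months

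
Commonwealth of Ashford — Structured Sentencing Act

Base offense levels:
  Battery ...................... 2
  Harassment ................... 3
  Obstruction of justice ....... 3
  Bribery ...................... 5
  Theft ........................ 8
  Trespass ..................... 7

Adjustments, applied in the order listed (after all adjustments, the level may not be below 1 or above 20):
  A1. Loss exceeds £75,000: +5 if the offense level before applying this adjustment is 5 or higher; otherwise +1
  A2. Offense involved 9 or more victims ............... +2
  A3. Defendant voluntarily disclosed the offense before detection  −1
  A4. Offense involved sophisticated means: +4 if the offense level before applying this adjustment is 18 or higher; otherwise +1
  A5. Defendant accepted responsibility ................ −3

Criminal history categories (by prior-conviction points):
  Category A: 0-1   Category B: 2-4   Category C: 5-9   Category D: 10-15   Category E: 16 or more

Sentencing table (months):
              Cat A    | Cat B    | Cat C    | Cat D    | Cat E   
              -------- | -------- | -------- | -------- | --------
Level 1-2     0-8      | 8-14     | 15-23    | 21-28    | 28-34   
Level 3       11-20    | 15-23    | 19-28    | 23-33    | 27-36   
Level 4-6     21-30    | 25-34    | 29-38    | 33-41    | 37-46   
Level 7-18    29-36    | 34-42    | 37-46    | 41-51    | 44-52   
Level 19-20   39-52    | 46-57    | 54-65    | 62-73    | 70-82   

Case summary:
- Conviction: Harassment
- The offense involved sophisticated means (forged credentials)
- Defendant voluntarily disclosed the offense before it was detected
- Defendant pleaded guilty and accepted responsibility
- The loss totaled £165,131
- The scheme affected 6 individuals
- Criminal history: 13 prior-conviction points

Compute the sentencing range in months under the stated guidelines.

Base offense level for harassment: 3.
A1 applies (level before this adjustment is 3 < 5, so +1): 3 + 1 = 4.
A2 does not apply.
A3 applies: 4 − 1 = 3.
A4 applies (level before this adjustment is 3 < 18, so +1): 3 + 1 = 4.
A5 applies: 4 − 3 = 1.
Final offense level: 1.
Criminal history: 13 prior points → Category D (10-15).
Level 1 falls in the 1-2 band.
Grid: Level 1-2 × Category D = 21-28 months.

21-28 months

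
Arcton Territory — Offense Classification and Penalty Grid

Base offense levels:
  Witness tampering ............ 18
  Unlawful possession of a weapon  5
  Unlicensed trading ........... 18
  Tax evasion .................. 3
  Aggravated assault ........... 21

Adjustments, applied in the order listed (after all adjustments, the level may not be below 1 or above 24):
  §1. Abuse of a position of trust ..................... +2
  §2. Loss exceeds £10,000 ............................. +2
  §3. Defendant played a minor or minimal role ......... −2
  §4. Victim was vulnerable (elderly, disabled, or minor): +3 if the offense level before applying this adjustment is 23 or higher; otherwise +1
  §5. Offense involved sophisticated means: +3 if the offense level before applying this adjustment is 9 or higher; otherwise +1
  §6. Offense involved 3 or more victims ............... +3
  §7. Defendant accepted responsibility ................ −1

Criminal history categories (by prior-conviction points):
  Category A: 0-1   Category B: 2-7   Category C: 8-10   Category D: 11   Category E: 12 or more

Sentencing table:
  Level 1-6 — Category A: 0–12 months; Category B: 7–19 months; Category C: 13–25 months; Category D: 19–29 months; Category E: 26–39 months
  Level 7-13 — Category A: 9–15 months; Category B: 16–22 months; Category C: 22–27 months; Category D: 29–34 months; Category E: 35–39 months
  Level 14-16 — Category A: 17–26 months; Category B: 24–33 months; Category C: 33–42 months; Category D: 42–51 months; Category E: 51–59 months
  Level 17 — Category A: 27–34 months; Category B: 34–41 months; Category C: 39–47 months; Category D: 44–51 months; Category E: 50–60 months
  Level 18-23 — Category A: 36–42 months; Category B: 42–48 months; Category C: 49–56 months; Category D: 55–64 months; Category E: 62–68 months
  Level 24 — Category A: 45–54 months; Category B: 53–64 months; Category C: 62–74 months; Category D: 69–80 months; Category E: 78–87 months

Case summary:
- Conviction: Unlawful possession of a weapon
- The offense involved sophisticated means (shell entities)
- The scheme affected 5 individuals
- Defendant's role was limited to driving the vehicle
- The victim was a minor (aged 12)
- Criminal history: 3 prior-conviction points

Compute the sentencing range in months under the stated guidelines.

16-22 months

Base offense level for unlawful possession of a weapon: 5.
§2 does not apply.
§3 applies: 5 − 2 = 3.
§4 applies (level before this adjustment is 3 < 23, so +1): 3 + 1 = 4.
§5 applies (level before this adjustment is 4 < 9, so +1): 4 + 1 = 5.
§6 applies: 5 + 3 = 8.
Final offense level: 8.
Criminal history: 3 prior points → Category B (2-7).
Level 8 falls in the 7-13 band.
Grid: Level 7-13 × Category B = 16-22 months.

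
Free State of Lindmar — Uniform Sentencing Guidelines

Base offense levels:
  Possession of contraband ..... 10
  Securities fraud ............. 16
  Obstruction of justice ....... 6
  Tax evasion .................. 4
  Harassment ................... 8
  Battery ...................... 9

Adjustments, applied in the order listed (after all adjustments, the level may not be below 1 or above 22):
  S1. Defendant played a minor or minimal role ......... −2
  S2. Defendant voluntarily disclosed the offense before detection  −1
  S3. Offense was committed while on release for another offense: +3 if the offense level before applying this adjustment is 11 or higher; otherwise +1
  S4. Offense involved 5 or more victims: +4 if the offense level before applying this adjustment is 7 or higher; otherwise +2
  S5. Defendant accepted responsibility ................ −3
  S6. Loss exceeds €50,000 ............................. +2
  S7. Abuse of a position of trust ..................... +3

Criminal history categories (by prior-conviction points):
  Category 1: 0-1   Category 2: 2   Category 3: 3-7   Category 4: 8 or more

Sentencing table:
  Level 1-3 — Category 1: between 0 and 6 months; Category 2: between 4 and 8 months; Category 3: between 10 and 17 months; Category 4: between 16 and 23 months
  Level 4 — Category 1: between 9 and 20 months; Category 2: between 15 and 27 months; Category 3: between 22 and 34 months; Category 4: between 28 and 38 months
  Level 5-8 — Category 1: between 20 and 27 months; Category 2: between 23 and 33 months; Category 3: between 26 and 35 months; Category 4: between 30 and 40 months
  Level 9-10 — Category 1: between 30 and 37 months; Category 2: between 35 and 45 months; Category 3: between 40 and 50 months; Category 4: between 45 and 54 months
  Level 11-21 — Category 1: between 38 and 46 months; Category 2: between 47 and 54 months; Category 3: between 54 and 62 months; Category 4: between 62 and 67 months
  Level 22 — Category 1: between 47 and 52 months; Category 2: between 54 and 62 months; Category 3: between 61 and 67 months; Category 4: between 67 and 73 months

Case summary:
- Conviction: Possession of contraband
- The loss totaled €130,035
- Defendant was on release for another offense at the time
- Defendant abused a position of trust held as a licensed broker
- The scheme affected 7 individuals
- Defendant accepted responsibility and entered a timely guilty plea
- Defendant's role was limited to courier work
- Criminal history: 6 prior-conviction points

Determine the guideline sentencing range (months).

54-62 months

Base offense level for possession of contraband: 10.
S1 applies: 10 − 2 = 8.
S3 applies (level before this adjustment is 8 < 11, so +1): 8 + 1 = 9.
S4 applies (level before this adjustment is 9 ≥ 7, so +4): 9 + 4 = 13.
S5 applies: 13 − 3 = 10.
S6 applies: 10 + 2 = 12.
S7 applies: 12 + 3 = 15.
Final offense level: 15.
Criminal history: 6 prior points → Category 3 (3-7).
Level 15 falls in the 11-21 band.
Grid: Level 11-21 × Category 3 = 54-62 months.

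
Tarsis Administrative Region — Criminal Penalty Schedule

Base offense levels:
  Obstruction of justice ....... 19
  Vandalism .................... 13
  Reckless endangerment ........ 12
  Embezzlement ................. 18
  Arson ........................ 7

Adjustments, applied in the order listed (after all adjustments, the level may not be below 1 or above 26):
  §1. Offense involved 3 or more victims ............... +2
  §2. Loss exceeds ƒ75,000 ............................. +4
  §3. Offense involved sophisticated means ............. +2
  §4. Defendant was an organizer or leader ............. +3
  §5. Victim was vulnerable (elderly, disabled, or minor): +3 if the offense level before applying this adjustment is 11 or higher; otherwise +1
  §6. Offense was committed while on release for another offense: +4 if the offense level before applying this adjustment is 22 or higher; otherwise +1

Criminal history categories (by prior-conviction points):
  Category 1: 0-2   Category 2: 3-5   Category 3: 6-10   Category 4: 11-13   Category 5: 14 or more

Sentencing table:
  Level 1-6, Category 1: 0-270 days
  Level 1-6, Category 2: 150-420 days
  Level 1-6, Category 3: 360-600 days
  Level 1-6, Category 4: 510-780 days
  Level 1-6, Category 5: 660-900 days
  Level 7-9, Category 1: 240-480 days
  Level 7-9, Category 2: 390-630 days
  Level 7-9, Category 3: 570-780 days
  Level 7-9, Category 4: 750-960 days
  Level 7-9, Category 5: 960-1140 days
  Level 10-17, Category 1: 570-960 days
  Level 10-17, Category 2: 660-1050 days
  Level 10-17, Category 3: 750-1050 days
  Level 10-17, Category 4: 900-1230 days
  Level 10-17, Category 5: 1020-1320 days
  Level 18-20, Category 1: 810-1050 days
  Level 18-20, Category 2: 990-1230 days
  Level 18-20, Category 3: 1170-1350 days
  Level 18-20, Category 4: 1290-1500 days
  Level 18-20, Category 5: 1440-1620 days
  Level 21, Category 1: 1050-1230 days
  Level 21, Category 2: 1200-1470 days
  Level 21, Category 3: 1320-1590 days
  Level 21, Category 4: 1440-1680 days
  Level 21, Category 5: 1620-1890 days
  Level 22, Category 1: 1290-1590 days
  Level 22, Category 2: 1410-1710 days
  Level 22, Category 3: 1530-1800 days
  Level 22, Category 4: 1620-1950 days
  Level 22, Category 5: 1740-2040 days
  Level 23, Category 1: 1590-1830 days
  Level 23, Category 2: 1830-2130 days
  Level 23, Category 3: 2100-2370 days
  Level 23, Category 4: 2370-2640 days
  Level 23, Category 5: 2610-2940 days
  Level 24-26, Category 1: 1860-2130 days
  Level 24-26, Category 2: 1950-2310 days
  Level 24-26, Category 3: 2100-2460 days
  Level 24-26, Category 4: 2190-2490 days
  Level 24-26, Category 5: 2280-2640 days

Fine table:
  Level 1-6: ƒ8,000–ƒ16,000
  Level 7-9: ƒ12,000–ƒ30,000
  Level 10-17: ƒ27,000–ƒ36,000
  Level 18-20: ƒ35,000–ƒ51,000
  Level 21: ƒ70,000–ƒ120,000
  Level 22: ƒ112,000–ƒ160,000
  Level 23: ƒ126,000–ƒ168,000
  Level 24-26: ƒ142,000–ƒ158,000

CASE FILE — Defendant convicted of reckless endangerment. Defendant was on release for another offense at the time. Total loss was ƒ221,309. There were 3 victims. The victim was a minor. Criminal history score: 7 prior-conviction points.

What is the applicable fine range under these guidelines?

ƒ112,000–ƒ160,000

Base offense level for reckless endangerment: 12.
§1 applies: 12 + 2 = 14.
§2 applies: 14 + 4 = 18.
§3 does not apply.
§5 applies (level before this adjustment is 18 ≥ 11, so +3): 18 + 3 = 21.
§6 applies (level before this adjustment is 21 < 22, so +1): 21 + 1 = 22.
Final offense level: 22.
Level 22 falls in the 22 band.
Fine table: Level 22 → ƒ112,000–ƒ160,000.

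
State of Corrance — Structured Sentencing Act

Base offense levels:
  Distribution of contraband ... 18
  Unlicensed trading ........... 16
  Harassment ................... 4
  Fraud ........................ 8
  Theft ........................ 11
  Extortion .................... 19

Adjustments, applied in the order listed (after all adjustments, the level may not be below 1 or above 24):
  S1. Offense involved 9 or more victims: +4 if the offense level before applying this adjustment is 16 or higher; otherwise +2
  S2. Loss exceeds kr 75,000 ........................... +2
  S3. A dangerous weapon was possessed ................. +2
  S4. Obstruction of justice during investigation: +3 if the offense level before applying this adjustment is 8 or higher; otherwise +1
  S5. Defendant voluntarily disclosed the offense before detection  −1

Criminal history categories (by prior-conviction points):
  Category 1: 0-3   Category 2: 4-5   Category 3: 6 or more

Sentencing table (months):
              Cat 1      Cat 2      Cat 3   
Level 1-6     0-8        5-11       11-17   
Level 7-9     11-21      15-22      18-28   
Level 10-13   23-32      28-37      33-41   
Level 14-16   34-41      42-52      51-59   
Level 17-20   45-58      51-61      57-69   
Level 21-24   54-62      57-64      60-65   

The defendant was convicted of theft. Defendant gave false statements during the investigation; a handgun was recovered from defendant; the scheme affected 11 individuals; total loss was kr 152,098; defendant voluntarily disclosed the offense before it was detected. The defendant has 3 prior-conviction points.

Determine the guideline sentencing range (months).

Base offense level for theft: 11.
S1 applies (level before this adjustment is 11 < 16, so +2): 11 + 2 = 13.
S2 applies: 13 + 2 = 15.
S3 applies: 15 + 2 = 17.
S4 applies (level before this adjustment is 17 ≥ 8, so +3): 17 + 3 = 20.
S5 applies: 20 − 1 = 19.
Final offense level: 19.
Criminal history: 3 prior points → Category 1 (0-3).
Level 19 falls in the 17-20 band.
Grid: Level 17-20 × Category 1 = 45-58 months.

45-58 months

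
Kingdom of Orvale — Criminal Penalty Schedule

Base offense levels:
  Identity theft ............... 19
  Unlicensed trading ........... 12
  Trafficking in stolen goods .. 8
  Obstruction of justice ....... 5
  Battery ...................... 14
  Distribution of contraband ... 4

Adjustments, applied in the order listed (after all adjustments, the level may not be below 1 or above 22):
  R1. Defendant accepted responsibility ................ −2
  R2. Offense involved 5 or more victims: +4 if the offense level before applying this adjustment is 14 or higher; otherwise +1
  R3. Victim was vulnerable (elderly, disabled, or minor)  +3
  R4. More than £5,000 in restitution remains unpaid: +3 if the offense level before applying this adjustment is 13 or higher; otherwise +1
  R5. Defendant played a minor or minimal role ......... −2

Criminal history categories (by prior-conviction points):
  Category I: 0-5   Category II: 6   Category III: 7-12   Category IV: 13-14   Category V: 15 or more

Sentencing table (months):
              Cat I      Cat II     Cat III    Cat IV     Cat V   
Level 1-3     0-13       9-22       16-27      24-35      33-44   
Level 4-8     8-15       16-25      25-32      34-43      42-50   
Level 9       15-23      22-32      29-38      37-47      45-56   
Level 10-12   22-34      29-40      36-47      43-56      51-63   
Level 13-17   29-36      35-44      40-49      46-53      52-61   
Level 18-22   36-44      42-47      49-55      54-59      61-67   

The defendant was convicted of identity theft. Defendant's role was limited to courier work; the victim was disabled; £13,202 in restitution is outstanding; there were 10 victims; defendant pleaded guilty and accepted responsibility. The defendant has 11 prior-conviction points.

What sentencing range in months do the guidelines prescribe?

Base offense level for identity theft: 19.
R1 applies: 19 − 2 = 17.
R2 applies (level before this adjustment is 17 ≥ 14, so +4): 17 + 4 = 21.
R3 applies: 21 + 3 = 24.
R4 applies (level before this adjustment is 24 ≥ 13, so +3): 24 + 3 = 27.
R5 applies: 27 − 2 = 25.
Level 25 exceeds the maximum of 22; capped at 22.
Final offense level: 22.
Criminal history: 11 prior points → Category III (7-12).
Level 22 falls in the 18-22 band.
Grid: Level 18-22 × Category III = 49-55 months.

49-55 months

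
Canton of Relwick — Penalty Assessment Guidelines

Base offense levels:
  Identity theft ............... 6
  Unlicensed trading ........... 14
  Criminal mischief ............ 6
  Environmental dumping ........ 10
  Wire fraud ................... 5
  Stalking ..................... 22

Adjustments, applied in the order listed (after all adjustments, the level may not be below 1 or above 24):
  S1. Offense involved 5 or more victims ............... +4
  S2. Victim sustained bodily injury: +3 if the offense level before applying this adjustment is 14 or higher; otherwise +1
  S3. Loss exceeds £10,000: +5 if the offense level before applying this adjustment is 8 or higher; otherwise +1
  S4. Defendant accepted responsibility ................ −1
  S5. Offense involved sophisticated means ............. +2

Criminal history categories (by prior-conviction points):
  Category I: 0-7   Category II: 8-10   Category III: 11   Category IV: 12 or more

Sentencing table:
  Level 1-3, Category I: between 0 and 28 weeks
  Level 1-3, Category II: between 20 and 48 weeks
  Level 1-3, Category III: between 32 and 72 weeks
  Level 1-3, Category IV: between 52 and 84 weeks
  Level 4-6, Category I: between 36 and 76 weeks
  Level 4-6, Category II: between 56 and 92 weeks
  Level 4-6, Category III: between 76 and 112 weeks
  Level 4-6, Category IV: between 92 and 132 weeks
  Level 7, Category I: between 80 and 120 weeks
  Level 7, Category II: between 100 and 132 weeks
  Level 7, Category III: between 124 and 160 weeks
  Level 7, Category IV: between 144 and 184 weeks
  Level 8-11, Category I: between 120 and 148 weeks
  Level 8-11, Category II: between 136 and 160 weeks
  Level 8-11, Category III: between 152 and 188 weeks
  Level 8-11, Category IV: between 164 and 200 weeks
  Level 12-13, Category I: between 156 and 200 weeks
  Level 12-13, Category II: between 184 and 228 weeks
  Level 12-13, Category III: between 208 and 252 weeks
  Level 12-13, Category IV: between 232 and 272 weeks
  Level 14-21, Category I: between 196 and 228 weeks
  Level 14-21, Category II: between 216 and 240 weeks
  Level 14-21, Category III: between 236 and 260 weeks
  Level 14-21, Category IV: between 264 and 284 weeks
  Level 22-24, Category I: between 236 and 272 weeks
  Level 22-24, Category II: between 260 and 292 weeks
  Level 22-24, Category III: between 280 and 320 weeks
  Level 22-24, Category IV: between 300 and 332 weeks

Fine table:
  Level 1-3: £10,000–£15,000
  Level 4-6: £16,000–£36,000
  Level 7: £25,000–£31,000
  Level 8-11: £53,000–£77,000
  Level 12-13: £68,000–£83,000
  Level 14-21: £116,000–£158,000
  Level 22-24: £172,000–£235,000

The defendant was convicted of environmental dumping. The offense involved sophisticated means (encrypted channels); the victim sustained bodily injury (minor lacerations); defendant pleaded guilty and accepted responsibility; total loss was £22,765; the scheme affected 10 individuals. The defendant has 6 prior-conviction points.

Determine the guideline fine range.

£172,000–£235,000

Base offense level for environmental dumping: 10.
S1 applies: 10 + 4 = 14.
S2 applies (level before this adjustment is 14 ≥ 14, so +3): 14 + 3 = 17.
S3 applies (level before this adjustment is 17 ≥ 8, so +5): 17 + 5 = 22.
S4 applies: 22 − 1 = 21.
S5 applies: 21 + 2 = 23.
Final offense level: 23.
Level 23 falls in the 22-24 band.
Fine table: Level 22-24 → £172,000–£235,000.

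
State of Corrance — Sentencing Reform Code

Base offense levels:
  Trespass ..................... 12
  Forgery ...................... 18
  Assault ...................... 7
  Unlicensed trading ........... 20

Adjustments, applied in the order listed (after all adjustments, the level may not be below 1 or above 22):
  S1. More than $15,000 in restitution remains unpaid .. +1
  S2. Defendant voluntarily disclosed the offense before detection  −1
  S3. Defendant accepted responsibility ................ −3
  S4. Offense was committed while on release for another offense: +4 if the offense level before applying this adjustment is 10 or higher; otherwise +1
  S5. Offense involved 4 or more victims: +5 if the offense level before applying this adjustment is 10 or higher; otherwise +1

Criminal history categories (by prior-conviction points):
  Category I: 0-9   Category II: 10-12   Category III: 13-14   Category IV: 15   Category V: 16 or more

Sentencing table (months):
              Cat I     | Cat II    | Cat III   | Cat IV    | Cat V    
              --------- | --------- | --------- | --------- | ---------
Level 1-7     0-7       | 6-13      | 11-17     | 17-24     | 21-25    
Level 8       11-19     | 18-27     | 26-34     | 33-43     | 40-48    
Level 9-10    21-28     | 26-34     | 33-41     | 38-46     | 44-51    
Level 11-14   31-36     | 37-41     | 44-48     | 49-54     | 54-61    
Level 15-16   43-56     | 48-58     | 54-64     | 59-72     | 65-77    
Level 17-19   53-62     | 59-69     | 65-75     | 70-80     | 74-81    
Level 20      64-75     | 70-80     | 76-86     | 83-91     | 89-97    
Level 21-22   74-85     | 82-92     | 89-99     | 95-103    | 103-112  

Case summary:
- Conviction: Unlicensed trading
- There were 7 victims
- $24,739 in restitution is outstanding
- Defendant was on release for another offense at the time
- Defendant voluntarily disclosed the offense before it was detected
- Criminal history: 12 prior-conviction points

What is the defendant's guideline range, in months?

Base offense level for unlicensed trading: 20.
S1 applies: 20 + 1 = 21.
S2 applies: 21 − 1 = 20.
S4 applies (level before this adjustment is 20 ≥ 10, so +4): 20 + 4 = 24.
S5 applies (level before this adjustment is 24 ≥ 10, so +5): 24 + 5 = 29.
Level 29 exceeds the maximum of 22; capped at 22.
Final offense level: 22.
Criminal history: 12 prior points → Category II (10-12).
Level 22 falls in the 21-22 band.
Grid: Level 21-22 × Category II = 82-92 months.

82-92 months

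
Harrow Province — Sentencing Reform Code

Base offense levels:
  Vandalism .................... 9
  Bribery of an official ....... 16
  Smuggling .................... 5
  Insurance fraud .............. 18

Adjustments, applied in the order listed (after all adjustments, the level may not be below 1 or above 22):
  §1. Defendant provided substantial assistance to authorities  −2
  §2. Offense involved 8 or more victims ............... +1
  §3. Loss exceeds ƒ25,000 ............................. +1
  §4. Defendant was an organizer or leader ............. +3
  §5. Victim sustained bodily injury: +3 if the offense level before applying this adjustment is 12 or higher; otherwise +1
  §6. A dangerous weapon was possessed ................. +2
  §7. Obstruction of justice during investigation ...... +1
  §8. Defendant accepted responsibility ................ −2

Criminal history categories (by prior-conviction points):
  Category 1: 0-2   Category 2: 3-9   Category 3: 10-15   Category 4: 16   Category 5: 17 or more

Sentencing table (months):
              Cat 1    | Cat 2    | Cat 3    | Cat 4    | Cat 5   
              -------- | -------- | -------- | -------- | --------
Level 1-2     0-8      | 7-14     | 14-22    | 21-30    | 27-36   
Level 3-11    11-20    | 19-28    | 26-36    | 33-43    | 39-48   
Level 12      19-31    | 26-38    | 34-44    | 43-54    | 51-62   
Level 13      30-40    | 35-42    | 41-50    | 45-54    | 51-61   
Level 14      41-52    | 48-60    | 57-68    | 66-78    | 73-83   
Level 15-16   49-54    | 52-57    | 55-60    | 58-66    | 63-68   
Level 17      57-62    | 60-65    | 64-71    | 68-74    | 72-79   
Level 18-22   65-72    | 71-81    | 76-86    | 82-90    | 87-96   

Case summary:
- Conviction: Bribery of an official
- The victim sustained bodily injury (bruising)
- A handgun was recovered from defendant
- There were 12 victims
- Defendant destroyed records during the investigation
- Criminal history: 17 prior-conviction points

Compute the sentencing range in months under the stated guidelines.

87-96 months

Base offense level for bribery of an official: 16.
§2 applies: 16 + 1 = 17.
§3 does not apply.
§5 applies (level before this adjustment is 17 ≥ 12, so +3): 17 + 3 = 20.
§6 applies: 20 + 2 = 22.
§7 applies: 22 + 1 = 23.
Level 23 exceeds the maximum of 22; capped at 22.
Final offense level: 22.
Criminal history: 17 prior points → Category 5 (17+).
Level 22 falls in the 18-22 band.
Grid: Level 18-22 × Category 5 = 87-96 months.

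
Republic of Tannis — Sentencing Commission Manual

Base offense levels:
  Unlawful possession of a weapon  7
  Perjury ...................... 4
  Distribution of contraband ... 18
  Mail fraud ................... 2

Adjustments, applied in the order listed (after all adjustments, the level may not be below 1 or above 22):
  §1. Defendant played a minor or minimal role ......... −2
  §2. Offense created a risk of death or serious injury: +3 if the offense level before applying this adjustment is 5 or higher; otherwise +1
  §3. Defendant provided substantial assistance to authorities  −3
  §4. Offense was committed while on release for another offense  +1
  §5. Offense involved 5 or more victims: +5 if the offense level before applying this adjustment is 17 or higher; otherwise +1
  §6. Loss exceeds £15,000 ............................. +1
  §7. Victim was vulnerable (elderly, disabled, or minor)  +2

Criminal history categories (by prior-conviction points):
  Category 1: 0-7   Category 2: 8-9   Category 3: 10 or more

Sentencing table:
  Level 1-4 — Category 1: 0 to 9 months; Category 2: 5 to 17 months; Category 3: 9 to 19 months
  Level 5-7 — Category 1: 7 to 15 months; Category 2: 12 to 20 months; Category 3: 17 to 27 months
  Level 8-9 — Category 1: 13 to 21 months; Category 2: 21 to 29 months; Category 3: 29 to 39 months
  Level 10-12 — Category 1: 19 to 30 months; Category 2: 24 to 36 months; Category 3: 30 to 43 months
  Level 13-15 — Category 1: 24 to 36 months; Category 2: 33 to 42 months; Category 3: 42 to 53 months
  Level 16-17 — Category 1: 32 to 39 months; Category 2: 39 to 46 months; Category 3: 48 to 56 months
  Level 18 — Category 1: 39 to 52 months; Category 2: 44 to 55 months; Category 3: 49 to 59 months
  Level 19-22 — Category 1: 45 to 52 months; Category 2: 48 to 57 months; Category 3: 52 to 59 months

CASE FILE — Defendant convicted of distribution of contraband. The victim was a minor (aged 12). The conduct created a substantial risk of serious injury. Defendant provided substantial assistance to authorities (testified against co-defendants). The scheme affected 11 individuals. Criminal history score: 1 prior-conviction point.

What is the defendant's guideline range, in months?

45-52 months

Base offense level for distribution of contraband: 18.
§2 applies (level before this adjustment is 18 ≥ 5, so +3): 18 + 3 = 21.
§3 applies: 21 − 3 = 18.
§5 applies (level before this adjustment is 18 ≥ 17, so +5): 18 + 5 = 23.
§6 does not apply.
§7 applies: 23 + 2 = 25.
Level 25 exceeds the maximum of 22; capped at 22.
Final offense level: 22.
Criminal history: 1 prior point → Category 1 (0-7).
Level 22 falls in the 19-22 band.
Grid: Level 19-22 × Category 1 = 45-52 months.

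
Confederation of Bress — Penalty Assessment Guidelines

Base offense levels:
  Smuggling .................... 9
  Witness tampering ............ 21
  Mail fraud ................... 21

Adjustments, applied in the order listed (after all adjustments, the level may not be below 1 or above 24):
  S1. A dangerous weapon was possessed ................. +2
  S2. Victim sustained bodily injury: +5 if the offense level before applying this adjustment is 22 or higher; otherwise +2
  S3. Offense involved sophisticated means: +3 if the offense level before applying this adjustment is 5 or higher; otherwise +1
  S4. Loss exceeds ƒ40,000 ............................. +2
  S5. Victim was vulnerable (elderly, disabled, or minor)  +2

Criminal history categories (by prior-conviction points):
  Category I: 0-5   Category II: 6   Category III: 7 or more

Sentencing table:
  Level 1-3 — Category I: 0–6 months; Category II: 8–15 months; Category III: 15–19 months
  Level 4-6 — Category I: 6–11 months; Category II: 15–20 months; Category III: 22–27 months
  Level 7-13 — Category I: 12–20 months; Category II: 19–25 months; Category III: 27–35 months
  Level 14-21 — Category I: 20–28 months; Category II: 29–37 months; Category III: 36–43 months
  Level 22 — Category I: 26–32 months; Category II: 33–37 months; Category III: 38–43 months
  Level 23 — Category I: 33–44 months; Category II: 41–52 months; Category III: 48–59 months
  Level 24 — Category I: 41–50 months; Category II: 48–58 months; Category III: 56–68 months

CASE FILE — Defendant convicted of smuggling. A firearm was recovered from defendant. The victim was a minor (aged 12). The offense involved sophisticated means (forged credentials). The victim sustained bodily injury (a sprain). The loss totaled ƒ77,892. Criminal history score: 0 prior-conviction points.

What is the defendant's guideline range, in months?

20-28 months

Base offense level for smuggling: 9.
S1 applies: 9 + 2 = 11.
S2 applies (level before this adjustment is 11 < 22, so +2): 11 + 2 = 13.
S3 applies (level before this adjustment is 13 ≥ 5, so +3): 13 + 3 = 16.
S4 applies: 16 + 2 = 18.
S5 applies: 18 + 2 = 20.
Final offense level: 20.
Criminal history: 0 prior points → Category I (0-5).
Level 20 falls in the 14-21 band.
Grid: Level 14-21 × Category I = 20-28 months.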